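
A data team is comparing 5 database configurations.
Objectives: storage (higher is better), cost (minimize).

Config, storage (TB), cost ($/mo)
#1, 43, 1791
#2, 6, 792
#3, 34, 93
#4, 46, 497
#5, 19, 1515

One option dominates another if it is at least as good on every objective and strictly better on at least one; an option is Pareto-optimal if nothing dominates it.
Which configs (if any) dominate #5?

#3: storage 34≥19, cost 93≤1515 — dominates #5.
#4: storage 46≥19, cost 497≤1515 — dominates #5.
Others (#1, #2) are each worse than #5 on at least one objective.

#3, #4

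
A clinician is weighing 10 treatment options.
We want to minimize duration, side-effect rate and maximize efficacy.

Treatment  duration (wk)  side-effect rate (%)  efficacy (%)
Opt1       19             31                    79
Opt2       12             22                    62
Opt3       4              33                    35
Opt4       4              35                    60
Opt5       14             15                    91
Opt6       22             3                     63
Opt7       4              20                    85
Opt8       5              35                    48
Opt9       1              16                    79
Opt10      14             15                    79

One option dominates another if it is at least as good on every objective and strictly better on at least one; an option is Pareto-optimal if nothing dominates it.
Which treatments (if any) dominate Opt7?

none

Opt1: worse on duration (19 vs 4).
Opt2: worse on duration (12 vs 4).
Opt3: worse on side-effect rate (33 vs 20).
Opt4: worse on side-effect rate (35 vs 20).
Opt5: worse on duration (14 vs 4).
Opt6: worse on duration (22 vs 4).
Opt8: worse on duration (5 vs 4).
Opt9: worse on efficacy (79 vs 85).
Opt10: worse on duration (14 vs 4).
No option dominates Opt7.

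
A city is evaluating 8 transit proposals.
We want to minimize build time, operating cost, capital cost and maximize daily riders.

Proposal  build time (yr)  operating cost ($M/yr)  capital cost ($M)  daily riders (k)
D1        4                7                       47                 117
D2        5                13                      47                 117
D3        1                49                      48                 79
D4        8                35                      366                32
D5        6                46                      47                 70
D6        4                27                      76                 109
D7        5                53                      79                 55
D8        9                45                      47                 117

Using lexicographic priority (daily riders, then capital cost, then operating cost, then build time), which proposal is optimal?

D1

First maximize daily riders: best is 117, kept {D1, D2, D8}.
Then minimize capital cost: best is 47, kept {D1, D2, D8}.
Then minimize operating cost: best is 7, kept {D1}.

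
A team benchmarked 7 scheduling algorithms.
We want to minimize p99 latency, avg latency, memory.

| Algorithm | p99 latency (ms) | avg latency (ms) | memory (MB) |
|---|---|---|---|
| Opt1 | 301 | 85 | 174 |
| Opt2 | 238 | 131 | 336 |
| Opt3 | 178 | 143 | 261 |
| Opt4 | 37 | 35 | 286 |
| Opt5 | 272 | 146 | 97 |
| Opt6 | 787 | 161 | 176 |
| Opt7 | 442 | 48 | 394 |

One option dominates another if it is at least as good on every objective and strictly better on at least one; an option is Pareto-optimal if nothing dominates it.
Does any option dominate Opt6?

Yes

Opt1 vs Opt6: p99 latency 301≤787, avg latency 85≤161, memory 174≤176 — Opt1 is at least as good on every objective and strictly better on at least one, so Opt1 dominates Opt6.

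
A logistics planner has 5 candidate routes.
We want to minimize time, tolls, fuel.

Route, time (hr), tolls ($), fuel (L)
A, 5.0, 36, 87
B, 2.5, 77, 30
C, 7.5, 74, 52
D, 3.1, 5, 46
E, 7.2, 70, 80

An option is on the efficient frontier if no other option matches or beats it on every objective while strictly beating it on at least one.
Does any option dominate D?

A: worse on time (5.0 vs 3.1).
B: worse on tolls (77 vs 5).
C: worse on time (7.5 vs 3.1).
E: worse on time (7.2 vs 3.1).
No option is at least as good as D on every objective and strictly better on one.

No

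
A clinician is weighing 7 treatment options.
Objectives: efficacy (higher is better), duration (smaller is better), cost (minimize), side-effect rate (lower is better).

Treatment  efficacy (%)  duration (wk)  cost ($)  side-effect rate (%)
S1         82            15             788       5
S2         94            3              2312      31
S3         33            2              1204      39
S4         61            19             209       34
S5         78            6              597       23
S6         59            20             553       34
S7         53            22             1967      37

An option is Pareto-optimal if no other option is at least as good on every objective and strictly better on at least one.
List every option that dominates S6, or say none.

S4: efficacy 61≥59, duration 19≤20, cost 209≤553, side-effect rate 34≤34 — dominates S6.
Others (S1, S2, S3, S5, S7) are each worse than S6 on at least one objective.

S4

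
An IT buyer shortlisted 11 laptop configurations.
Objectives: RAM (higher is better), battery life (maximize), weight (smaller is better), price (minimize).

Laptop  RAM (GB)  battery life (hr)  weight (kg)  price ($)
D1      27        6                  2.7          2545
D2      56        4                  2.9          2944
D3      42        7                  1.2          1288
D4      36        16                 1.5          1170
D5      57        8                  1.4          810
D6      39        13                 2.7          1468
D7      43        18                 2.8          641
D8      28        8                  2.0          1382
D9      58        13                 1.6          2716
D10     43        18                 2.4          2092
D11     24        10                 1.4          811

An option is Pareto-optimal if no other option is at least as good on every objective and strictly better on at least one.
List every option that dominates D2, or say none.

D5, D9

D5: RAM 57≥56, battery life 8≥4, weight 1.4≤2.9, price 810≤2944 — dominates D2.
D9: RAM 58≥56, battery life 13≥4, weight 1.6≤2.9, price 2716≤2944 — dominates D2.
Others (D1, D3, D4, D6, D7, D8, D10, D11) are each worse than D2 on at least one objective.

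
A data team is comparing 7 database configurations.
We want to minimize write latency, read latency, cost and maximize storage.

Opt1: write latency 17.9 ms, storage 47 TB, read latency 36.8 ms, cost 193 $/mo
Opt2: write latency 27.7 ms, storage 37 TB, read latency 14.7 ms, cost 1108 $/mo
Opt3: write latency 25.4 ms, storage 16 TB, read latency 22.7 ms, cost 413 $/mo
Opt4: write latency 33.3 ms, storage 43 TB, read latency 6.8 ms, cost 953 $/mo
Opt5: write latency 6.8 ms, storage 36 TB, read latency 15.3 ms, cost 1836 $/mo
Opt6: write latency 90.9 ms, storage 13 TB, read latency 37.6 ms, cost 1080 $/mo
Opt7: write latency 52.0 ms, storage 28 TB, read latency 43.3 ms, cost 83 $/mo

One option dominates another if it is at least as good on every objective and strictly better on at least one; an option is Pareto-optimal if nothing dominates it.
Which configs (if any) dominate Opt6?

Opt1: write latency 17.9≤90.9, storage 47≥13, read latency 36.8≤37.6, cost 193≤1080 — dominates Opt6.
Opt3: write latency 25.4≤90.9, storage 16≥13, read latency 22.7≤37.6, cost 413≤1080 — dominates Opt6.
Opt4: write latency 33.3≤90.9, storage 43≥13, read latency 6.8≤37.6, cost 953≤1080 — dominates Opt6.
Others (Opt2, Opt5, Opt7) are each worse than Opt6 on at least one objective.

Opt1, Opt3, Opt4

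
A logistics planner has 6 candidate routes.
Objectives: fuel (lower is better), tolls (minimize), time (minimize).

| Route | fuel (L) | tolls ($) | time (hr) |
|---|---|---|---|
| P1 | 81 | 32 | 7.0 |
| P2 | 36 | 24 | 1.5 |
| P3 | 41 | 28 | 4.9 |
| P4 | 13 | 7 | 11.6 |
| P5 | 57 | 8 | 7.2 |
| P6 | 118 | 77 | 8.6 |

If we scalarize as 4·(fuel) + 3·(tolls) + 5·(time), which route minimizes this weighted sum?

P1: 4·81 + 3·32 + 5·7.0 = 455.0
P2: 4·36 + 3·24 + 5·1.5 = 223.5
P3: 4·41 + 3·28 + 5·4.9 = 272.5
P4: 4·13 + 3·7 + 5·11.6 = 131.0
P5: 4·57 + 3·8 + 5·7.2 = 288.0
P6: 4·118 + 3·77 + 5·8.6 = 746.0
Lowest: P4 at 131.0.

P4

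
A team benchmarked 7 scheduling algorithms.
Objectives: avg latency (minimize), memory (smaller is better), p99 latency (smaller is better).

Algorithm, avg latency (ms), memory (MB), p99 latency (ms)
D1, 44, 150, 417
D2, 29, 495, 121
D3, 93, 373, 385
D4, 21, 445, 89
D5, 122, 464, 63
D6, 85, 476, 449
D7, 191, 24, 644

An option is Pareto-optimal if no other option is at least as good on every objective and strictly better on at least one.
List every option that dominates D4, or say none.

none

D1: worse on avg latency (44 vs 21).
D2: worse on avg latency (29 vs 21).
D3: worse on avg latency (93 vs 21).
D5: worse on avg latency (122 vs 21).
D6: worse on avg latency (85 vs 21).
D7: worse on avg latency (191 vs 21).
No option dominates D4.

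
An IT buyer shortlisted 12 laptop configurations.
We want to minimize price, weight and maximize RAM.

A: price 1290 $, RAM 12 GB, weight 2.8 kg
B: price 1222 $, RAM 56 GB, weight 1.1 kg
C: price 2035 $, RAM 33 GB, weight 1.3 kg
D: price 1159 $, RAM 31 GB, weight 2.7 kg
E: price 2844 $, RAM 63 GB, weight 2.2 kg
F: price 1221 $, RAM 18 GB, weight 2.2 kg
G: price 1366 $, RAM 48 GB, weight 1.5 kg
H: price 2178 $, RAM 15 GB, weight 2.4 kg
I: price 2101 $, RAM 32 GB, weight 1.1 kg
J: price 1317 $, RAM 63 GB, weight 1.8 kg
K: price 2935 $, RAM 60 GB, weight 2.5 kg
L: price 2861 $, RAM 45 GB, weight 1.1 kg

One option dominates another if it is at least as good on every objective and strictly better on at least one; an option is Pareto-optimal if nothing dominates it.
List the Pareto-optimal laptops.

A: dominated by B (price 1222≤1290, RAM 56≥12, weight 1.1≤2.8).
B: not dominated.
C: dominated by B (price 1222≤2035, RAM 56≥33, weight 1.1≤1.3).
D: not dominated (best price).
E: dominated by J (price 1317≤2844, RAM 63≥63, weight 1.8≤2.2).
F: not dominated.
G: dominated by B (price 1222≤1366, RAM 56≥48, weight 1.1≤1.5).
H: dominated by B (price 1222≤2178, RAM 56≥15, weight 1.1≤2.4).
I: dominated by B (price 1222≤2101, RAM 56≥32, weight 1.1≤1.1).
J: not dominated.
K: dominated by E (price 2844≤2935, RAM 63≥60, weight 2.2≤2.5).
L: dominated by B (price 1222≤2861, RAM 56≥45, weight 1.1≤1.1).

B, D, F, J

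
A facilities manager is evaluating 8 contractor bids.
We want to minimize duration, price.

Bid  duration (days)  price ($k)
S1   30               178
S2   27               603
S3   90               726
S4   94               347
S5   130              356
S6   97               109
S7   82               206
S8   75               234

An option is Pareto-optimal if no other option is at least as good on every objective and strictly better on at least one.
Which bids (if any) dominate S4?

S1: duration 30≤94, price 178≤347 — dominates S4.
S7: duration 82≤94, price 206≤347 — dominates S4.
S8: duration 75≤94, price 234≤347 — dominates S4.
Others (S2, S3, S5, S6) are each worse than S4 on at least one objective.

S1, S7, S8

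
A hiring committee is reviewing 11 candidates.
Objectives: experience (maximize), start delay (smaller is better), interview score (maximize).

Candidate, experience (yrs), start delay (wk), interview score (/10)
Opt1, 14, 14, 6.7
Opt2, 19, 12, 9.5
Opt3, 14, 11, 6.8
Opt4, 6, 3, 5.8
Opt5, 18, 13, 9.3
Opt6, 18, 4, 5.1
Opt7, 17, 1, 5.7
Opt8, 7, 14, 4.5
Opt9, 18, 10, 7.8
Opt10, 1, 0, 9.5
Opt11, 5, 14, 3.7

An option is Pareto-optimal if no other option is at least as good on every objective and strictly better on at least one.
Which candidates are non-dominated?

Opt1: dominated by Opt2 (experience 19≥14, start delay 12≤14, interview score 9.5≥6.7).
Opt2: not dominated (best experience).
Opt3: dominated by Opt9 (experience 18≥14, start delay 10≤11, interview score 7.8≥6.8).
Opt4: not dominated.
Opt5: dominated by Opt2 (experience 19≥18, start delay 12≤13, interview score 9.5≥9.3).
Opt6: not dominated.
Opt7: not dominated.
Opt8: dominated by Opt1 (experience 14≥7, start delay 14≤14, interview score 6.7≥4.5).
Opt9: not dominated.
Opt10: not dominated (best start delay).
Opt11: dominated by Opt1 (experience 14≥5, start delay 14≤14, interview score 6.7≥3.7).

Opt2, Opt4, Opt6, Opt7, Opt9, Opt10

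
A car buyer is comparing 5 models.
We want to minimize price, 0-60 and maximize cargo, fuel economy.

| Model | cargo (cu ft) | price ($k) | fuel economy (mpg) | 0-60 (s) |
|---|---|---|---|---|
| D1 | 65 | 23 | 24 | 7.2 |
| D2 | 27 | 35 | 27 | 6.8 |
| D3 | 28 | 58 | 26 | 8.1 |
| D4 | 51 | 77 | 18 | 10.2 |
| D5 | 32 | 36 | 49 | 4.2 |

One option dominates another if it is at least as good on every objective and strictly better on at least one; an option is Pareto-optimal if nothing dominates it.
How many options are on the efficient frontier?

D1: not dominated (best cargo).
D2: not dominated.
D3: dominated by D5 (cargo 32≥28, price 36≤58, fuel economy 49≥26, 0-60 4.2≤8.1).
D4: dominated by D1 (cargo 65≥51, price 23≤77, fuel economy 24≥18, 0-60 7.2≤10.2).
D5: not dominated (best fuel economy).
Pareto-optimal: D1, D2, D5 → 3.

3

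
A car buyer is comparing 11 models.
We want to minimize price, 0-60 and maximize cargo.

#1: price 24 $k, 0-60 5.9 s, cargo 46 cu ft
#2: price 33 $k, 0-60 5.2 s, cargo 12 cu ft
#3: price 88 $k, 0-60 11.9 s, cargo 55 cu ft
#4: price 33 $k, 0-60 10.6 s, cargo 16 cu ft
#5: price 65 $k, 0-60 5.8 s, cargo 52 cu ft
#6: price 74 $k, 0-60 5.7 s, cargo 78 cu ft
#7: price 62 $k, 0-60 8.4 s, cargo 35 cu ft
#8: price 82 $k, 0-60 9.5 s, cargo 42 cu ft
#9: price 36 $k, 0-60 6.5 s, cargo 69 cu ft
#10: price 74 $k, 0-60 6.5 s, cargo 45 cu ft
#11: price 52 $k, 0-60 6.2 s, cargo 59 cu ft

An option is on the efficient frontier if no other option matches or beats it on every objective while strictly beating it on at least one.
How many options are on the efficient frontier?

6

#1: not dominated (best price).
#2: not dominated (best 0-60).
#3: dominated by #6 (price 74≤88, 0-60 5.7≤11.9, cargo 78≥55).
#4: dominated by #1 (price 24≤33, 0-60 5.9≤10.6, cargo 46≥16).
#5: not dominated.
#6: not dominated (best cargo).
#7: dominated by #1 (price 24≤62, 0-60 5.9≤8.4, cargo 46≥35).
#8: dominated by #1 (price 24≤82, 0-60 5.9≤9.5, cargo 46≥42).
#9: not dominated.
#10: dominated by #1 (price 24≤74, 0-60 5.9≤6.5, cargo 46≥45).
#11: not dominated.
Pareto-optimal: #1, #2, #5, #6, #9, #11 → 6.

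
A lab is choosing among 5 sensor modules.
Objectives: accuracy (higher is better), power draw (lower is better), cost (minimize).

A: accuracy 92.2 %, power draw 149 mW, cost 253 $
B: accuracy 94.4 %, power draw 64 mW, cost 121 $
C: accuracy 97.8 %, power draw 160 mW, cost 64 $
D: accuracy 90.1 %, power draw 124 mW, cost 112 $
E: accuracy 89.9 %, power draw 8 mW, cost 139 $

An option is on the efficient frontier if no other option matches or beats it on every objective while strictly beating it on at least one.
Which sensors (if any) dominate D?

A: worse on power draw (149 vs 124).
B: worse on cost (121 vs 112).
C: worse on power draw (160 vs 124).
E: worse on accuracy (89.9 vs 90.1).
No option dominates D.

none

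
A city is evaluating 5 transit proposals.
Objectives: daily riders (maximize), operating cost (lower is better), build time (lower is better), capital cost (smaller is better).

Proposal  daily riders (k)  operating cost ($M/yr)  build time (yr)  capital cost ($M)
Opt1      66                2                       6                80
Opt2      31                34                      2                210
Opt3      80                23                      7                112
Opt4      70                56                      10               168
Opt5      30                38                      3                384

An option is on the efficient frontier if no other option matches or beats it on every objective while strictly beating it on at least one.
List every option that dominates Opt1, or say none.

Opt2: worse on daily riders (31 vs 66).
Opt3: worse on operating cost (23 vs 2).
Opt4: worse on operating cost (56 vs 2).
Opt5: worse on daily riders (30 vs 66).
No option dominates Opt1.

none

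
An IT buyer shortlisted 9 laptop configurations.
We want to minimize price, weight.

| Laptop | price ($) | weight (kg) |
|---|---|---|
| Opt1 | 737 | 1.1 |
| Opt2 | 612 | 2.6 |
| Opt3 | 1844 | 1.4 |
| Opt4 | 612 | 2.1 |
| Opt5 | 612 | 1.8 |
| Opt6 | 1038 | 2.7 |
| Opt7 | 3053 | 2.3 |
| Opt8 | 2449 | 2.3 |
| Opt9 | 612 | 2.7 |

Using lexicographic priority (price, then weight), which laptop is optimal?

First minimize price: best is 612, kept {Opt2, Opt4, Opt5, Opt9}.
Then minimize weight: best is 1.8, kept {Opt5}.

Opt5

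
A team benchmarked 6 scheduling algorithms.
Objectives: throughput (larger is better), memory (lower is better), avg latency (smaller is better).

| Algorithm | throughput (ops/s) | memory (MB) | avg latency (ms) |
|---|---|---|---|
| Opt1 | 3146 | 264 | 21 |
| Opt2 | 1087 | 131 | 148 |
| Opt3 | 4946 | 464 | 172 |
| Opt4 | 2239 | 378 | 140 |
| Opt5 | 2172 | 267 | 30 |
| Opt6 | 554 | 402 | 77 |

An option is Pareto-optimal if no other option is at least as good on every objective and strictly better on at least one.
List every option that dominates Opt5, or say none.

Opt1: throughput 3146≥2172, memory 264≤267, avg latency 21≤30 — dominates Opt5.
Others (Opt2, Opt3, Opt4, Opt6) are each worse than Opt5 on at least one objective.

Opt1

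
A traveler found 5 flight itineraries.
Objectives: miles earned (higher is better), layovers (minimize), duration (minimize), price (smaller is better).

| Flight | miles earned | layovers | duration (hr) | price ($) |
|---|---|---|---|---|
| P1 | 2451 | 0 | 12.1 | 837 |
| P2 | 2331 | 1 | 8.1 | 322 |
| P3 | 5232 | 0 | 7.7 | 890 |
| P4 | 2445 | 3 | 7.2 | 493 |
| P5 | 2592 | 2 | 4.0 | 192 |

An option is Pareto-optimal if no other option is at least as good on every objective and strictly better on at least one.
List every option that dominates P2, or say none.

P1: worse on duration (12.1 vs 8.1).
P3: worse on price (890 vs 322).
P4: worse on layovers (3 vs 1).
P5: worse on layovers (2 vs 1).
No option dominates P2.

none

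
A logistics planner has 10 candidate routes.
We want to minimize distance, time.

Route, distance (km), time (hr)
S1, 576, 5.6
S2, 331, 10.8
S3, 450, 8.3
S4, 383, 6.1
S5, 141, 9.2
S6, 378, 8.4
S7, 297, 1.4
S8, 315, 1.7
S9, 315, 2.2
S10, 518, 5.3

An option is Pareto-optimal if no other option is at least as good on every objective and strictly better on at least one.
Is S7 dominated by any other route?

S1: worse on distance (576 vs 297).
S2: worse on distance (331 vs 297).
S3: worse on distance (450 vs 297).
S4: worse on distance (383 vs 297).
S5: worse on time (9.2 vs 1.4).
S6: worse on distance (378 vs 297).
S8: worse on distance (315 vs 297).
S9: worse on distance (315 vs 297).
S10: worse on distance (518 vs 297).
No option is at least as good as S7 on every objective and strictly better on one.

No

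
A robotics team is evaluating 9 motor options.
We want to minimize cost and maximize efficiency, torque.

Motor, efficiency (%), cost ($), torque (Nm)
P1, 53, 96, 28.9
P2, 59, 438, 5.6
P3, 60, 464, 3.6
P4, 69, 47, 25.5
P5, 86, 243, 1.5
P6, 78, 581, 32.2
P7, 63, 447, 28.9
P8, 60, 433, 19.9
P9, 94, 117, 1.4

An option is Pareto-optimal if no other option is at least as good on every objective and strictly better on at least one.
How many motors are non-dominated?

6

P1: not dominated.
P2: dominated by P4 (efficiency 69≥59, cost 47≤438, torque 25.5≥5.6).
P3: dominated by P4 (efficiency 69≥60, cost 47≤464, torque 25.5≥3.6).
P4: not dominated (best cost).
P5: not dominated.
P6: not dominated (best torque).
P7: not dominated.
P8: dominated by P4 (efficiency 69≥60, cost 47≤433, torque 25.5≥19.9).
P9: not dominated (best efficiency).
Pareto-optimal: P1, P4, P5, P6, P7, P9 → 6.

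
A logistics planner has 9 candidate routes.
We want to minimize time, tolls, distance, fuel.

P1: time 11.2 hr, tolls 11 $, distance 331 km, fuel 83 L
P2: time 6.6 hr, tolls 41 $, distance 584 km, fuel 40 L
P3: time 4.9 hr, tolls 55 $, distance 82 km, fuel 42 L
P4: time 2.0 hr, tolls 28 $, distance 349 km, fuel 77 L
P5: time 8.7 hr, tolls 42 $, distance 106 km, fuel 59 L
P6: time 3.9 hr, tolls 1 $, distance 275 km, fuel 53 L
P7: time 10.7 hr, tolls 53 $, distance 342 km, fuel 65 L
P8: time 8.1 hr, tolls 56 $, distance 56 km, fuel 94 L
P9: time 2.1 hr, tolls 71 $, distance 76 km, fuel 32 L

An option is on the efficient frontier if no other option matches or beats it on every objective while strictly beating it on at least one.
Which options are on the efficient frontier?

P1: dominated by P6 (time 3.9≤11.2, tolls 1≤11, distance 275≤331, fuel 53≤83).
P2: not dominated.
P3: not dominated.
P4: not dominated (best time).
P5: not dominated.
P6: not dominated (best tolls).
P7: dominated by P5 (time 8.7≤10.7, tolls 42≤53, distance 106≤342, fuel 59≤65).
P8: not dominated (best distance).
P9: not dominated (best fuel).

P2, P3, P4, P5, P6, P8, P9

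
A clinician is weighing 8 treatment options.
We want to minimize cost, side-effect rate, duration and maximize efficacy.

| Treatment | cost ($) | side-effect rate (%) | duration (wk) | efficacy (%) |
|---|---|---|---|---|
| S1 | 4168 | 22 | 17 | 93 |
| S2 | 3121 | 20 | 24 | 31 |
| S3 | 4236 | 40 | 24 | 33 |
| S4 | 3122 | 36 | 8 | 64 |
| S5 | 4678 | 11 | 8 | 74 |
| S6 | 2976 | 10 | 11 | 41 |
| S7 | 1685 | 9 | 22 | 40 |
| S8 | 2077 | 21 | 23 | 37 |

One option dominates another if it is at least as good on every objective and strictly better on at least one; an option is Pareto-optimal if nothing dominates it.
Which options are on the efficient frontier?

S1, S4, S5, S6, S7

S1: not dominated (best efficacy).
S2: dominated by S6 (cost 2976≤3121, side-effect rate 10≤20, duration 11≤24, efficacy 41≥31).
S3: dominated by S1 (cost 4168≤4236, side-effect rate 22≤40, duration 17≤24, efficacy 93≥33).
S4: not dominated.
S5: not dominated.
S6: not dominated.
S7: not dominated (best cost).
S8: dominated by S7 (cost 1685≤2077, side-effect rate 9≤21, duration 22≤23, efficacy 40≥37).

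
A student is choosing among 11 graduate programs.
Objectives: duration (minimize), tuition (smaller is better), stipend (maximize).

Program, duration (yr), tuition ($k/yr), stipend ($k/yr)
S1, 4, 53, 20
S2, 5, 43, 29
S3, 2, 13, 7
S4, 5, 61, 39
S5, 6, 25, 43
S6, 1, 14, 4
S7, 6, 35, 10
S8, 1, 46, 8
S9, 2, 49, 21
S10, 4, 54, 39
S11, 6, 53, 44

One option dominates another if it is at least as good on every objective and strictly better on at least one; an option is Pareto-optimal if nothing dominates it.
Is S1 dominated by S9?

S9 vs S1: duration 2≤4, tuition 49≤53, stipend 21≥20 — S9 is at least as good on every objective with at least one strict improvement.

Yes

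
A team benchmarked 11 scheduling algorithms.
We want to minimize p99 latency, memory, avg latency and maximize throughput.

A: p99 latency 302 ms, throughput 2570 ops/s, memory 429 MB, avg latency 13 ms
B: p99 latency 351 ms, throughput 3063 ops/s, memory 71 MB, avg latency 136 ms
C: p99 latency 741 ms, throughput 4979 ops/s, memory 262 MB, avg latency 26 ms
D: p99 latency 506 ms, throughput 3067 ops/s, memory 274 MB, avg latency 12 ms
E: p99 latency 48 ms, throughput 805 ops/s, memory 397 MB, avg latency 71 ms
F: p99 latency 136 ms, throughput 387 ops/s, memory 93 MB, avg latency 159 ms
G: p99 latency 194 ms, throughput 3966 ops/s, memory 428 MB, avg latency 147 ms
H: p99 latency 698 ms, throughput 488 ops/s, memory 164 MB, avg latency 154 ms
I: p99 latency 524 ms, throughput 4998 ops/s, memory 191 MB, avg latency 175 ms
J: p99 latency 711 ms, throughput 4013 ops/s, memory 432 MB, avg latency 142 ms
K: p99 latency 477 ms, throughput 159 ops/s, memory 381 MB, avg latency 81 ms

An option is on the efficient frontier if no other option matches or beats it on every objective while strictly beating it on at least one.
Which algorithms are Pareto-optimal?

A: not dominated.
B: not dominated (best memory).
C: not dominated.
D: not dominated (best avg latency).
E: not dominated (best p99 latency).
F: not dominated.
G: not dominated.
H: dominated by B (p99 latency 351≤698, throughput 3063≥488, memory 71≤164, avg latency 136≤154).
I: not dominated (best throughput).
J: not dominated.
K: not dominated.

A, B, C, D, E, F, G, I, J, K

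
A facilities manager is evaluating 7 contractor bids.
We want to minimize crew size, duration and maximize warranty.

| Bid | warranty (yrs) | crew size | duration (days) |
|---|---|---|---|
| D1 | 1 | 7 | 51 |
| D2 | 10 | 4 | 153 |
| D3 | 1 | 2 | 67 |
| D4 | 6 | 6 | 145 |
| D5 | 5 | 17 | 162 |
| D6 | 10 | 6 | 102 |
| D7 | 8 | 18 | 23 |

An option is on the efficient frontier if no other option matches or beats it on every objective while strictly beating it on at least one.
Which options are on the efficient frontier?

D1, D2, D3, D6, D7

D1: not dominated.
D2: not dominated.
D3: not dominated (best crew size).
D4: dominated by D6 (warranty 10≥6, crew size 6≤6, duration 102≤145).
D5: dominated by D2 (warranty 10≥5, crew size 4≤17, duration 153≤162).
D6: not dominated.
D7: not dominated (best duration).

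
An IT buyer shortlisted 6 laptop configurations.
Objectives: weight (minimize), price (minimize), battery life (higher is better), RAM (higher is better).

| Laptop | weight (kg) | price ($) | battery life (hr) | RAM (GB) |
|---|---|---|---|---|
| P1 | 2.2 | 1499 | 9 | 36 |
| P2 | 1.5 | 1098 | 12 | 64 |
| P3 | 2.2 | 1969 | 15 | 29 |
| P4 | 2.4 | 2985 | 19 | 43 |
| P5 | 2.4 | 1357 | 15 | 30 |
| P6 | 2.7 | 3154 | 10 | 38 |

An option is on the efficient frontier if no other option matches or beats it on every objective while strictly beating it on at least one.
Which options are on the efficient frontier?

P1: dominated by P2 (weight 1.5≤2.2, price 1098≤1499, battery life 12≥9, RAM 64≥36).
P2: not dominated (best weight).
P3: not dominated.
P4: not dominated (best battery life).
P5: not dominated.
P6: dominated by P2 (weight 1.5≤2.7, price 1098≤3154, battery life 12≥10, RAM 64≥38).

P2, P3, P4, P5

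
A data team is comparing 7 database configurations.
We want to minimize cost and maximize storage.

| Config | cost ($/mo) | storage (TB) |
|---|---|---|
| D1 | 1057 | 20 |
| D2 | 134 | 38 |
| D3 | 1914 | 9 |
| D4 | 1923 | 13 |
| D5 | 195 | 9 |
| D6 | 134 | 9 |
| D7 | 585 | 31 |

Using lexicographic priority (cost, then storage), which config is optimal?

D2

First minimize cost: best is 134, kept {D2, D6}.
Then maximize storage: best is 38, kept {D2}.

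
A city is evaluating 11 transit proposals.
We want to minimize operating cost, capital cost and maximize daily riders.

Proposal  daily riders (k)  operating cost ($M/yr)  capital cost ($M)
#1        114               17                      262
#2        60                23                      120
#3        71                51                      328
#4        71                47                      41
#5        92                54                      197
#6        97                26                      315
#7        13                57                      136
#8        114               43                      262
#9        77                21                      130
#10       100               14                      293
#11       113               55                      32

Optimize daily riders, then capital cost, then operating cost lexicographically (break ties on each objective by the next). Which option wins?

#1

First maximize daily riders: best is 114, kept {#1, #8}.
Then minimize capital cost: best is 262, kept {#1, #8}.
Then minimize operating cost: best is 17, kept {#1}.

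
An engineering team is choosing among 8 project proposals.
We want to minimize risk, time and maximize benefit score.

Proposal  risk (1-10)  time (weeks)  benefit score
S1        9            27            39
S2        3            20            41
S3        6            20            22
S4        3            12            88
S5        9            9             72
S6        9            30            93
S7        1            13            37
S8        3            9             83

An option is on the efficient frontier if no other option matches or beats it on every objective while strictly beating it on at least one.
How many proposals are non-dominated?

4

S1: dominated by S2 (risk 3≤9, time 20≤27, benefit score 41≥39).
S2: dominated by S4 (risk 3≤3, time 12≤20, benefit score 88≥41).
S3: dominated by S2 (risk 3≤6, time 20≤20, benefit score 41≥22).
S4: not dominated.
S5: dominated by S8 (risk 3≤9, time 9≤9, benefit score 83≥72).
S6: not dominated (best benefit score).
S7: not dominated (best risk).
S8: not dominated.
Pareto-optimal: S4, S6, S7, S8 → 4.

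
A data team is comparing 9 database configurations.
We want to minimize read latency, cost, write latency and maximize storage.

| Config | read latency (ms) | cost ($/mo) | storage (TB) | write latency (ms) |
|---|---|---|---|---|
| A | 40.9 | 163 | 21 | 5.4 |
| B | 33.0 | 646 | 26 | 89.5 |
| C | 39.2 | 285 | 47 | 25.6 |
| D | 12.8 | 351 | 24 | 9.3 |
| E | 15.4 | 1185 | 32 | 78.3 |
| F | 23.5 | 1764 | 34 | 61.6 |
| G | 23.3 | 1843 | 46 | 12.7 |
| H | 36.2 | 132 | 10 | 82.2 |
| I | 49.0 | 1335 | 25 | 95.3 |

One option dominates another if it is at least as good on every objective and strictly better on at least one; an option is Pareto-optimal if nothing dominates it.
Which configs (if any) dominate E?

A: worse on read latency (40.9 vs 15.4).
B: worse on read latency (33.0 vs 15.4).
C: worse on read latency (39.2 vs 15.4).
D: worse on storage (24 vs 32).
F: worse on read latency (23.5 vs 15.4).
G: worse on read latency (23.3 vs 15.4).
H: worse on read latency (36.2 vs 15.4).
I: worse on read latency (49.0 vs 15.4).
No option dominates E.

none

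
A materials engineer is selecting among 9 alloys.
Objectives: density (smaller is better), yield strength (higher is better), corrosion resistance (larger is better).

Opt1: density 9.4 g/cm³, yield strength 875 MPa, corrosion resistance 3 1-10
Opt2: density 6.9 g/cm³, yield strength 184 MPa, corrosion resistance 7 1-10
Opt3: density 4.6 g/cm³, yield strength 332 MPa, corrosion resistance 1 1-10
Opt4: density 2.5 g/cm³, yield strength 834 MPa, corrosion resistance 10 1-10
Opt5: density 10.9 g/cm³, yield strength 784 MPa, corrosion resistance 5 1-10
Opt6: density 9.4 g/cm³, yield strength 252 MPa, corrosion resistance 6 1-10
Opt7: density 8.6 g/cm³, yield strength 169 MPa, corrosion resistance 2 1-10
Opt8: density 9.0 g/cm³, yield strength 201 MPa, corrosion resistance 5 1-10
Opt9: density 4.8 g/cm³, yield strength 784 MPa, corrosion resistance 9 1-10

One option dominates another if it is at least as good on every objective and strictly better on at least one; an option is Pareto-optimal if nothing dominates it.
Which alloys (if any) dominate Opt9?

Opt4

Opt4: density 2.5≤4.8, yield strength 834≥784, corrosion resistance 10≥9 — dominates Opt9.
Others (Opt1, Opt2, Opt3, Opt5, Opt6, Opt7, Opt8) are each worse than Opt9 on at least one objective.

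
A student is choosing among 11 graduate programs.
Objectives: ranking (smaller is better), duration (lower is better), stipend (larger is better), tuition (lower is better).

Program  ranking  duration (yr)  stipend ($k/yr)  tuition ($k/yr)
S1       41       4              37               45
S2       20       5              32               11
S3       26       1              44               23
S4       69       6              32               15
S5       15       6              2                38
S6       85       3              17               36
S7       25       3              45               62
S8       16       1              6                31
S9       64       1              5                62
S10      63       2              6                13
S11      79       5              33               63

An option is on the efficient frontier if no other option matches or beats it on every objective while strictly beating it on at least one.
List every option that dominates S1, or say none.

S3: ranking 26≤41, duration 1≤4, stipend 44≥37, tuition 23≤45 — dominates S1.
Others (S2, S4, S5, S6, S7, S8, S9, S10, S11) are each worse than S1 on at least one objective.

S3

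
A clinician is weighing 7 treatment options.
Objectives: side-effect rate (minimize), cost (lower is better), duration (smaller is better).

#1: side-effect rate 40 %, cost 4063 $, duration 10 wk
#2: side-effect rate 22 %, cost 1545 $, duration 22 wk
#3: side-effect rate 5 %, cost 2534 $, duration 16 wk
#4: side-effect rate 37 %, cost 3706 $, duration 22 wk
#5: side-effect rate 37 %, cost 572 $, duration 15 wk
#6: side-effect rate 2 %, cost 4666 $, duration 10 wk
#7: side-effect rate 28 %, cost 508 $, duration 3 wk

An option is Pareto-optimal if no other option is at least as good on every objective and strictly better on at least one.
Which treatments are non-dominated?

#2, #3, #6, #7

#1: dominated by #7 (side-effect rate 28≤40, cost 508≤4063, duration 3≤10).
#2: not dominated.
#3: not dominated.
#4: dominated by #2 (side-effect rate 22≤37, cost 1545≤3706, duration 22≤22).
#5: dominated by #7 (side-effect rate 28≤37, cost 508≤572, duration 3≤15).
#6: not dominated (best side-effect rate).
#7: not dominated (best cost).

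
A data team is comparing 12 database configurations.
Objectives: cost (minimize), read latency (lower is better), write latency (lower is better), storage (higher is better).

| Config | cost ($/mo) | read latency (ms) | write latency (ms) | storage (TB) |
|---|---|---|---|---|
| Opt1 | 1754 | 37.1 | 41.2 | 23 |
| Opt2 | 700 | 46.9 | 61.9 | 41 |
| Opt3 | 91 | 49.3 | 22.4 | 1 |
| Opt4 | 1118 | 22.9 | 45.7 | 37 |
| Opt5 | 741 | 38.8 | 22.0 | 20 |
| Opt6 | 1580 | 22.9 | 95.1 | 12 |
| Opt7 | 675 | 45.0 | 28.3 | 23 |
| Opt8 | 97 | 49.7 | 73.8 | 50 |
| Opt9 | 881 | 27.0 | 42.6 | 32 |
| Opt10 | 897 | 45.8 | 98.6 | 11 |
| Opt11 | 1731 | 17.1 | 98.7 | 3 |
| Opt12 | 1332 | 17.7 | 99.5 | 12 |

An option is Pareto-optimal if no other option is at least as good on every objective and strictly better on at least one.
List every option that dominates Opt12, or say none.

Opt1: worse on cost (1754 vs 1332).
Opt2: worse on read latency (46.9 vs 17.7).
Opt3: worse on read latency (49.3 vs 17.7).
Opt4: worse on read latency (22.9 vs 17.7).
Opt5: worse on read latency (38.8 vs 17.7).
Opt6: worse on cost (1580 vs 1332).
Opt7: worse on read latency (45.0 vs 17.7).
Opt8: worse on read latency (49.7 vs 17.7).
Opt9: worse on read latency (27.0 vs 17.7).
Opt10: worse on read latency (45.8 vs 17.7).
Opt11: worse on cost (1731 vs 1332).
No option dominates Opt12.

none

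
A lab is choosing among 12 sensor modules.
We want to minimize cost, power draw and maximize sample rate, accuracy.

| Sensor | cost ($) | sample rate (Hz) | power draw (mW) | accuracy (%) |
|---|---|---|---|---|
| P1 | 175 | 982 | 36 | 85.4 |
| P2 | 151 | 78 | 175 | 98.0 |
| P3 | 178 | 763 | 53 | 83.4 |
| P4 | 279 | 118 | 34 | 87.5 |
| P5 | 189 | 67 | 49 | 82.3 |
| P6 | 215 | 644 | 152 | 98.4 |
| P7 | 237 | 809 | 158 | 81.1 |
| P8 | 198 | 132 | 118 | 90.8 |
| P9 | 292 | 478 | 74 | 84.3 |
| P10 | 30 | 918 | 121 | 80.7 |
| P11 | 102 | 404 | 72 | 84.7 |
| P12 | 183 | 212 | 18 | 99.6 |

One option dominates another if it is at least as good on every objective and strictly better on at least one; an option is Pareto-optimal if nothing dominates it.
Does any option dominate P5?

P1 vs P5: cost 175≤189, sample rate 982≥67, power draw 36≤49, accuracy 85.4≥82.3 — P1 is at least as good on every objective and strictly better on at least one, so P1 dominates P5.

Yes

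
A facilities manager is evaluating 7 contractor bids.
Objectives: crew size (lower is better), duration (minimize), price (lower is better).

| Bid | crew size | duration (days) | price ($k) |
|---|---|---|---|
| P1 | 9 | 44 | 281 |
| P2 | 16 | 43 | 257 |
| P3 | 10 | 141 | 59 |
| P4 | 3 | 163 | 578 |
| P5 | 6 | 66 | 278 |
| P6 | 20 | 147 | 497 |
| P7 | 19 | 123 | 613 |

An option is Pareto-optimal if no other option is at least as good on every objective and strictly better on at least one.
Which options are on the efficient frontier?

P1: not dominated.
P2: not dominated (best duration).
P3: not dominated (best price).
P4: not dominated (best crew size).
P5: not dominated.
P6: dominated by P1 (crew size 9≤20, duration 44≤147, price 281≤497).
P7: dominated by P1 (crew size 9≤19, duration 44≤123, price 281≤613).

P1, P2, P3, P4, P5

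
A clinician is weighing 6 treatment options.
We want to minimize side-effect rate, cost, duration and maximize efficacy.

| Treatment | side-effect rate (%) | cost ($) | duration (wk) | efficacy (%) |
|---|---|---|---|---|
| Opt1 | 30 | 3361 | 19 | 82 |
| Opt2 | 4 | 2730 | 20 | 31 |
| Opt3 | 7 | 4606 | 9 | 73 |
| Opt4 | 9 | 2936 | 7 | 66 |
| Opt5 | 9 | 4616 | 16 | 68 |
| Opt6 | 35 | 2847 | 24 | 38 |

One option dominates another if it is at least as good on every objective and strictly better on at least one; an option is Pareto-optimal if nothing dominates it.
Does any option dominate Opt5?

Yes

Opt3 vs Opt5: side-effect rate 7≤9, cost 4606≤4616, duration 9≤16, efficacy 73≥68 — Opt3 is at least as good on every objective and strictly better on at least one, so Opt3 dominates Opt5.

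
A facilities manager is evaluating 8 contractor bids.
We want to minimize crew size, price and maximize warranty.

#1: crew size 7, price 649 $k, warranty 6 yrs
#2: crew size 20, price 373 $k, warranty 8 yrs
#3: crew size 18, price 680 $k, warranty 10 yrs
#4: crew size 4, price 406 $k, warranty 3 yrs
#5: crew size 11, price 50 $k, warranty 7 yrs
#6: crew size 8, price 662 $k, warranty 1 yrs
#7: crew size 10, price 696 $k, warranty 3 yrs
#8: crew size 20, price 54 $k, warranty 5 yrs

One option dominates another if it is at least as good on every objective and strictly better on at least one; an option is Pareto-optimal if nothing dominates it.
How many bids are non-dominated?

5

#1: not dominated.
#2: not dominated.
#3: not dominated (best warranty).
#4: not dominated (best crew size).
#5: not dominated (best price).
#6: dominated by #1 (crew size 7≤8, price 649≤662, warranty 6≥1).
#7: dominated by #1 (crew size 7≤10, price 649≤696, warranty 6≥3).
#8: dominated by #5 (crew size 11≤20, price 50≤54, warranty 7≥5).
Pareto-optimal: #1, #2, #3, #4, #5 → 5.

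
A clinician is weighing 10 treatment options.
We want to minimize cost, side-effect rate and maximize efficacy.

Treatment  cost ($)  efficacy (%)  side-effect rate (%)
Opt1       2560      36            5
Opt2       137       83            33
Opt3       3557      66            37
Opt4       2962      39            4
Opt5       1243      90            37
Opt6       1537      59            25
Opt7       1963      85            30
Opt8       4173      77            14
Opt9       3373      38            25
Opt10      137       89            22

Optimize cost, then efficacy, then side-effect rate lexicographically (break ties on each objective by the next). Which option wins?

Opt10

First minimize cost: best is 137, kept {Opt2, Opt10}.
Then maximize efficacy: best is 89, kept {Opt10}.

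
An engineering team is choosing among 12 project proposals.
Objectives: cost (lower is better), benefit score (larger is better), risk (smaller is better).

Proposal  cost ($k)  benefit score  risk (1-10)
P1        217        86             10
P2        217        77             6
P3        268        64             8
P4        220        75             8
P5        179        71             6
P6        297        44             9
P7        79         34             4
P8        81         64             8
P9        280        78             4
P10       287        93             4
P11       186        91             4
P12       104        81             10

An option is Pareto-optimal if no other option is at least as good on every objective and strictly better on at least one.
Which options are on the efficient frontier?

P5, P7, P8, P10, P11, P12

P1: dominated by P11 (cost 186≤217, benefit score 91≥86, risk 4≤10).
P2: dominated by P11 (cost 186≤217, benefit score 91≥77, risk 4≤6).
P3: dominated by P2 (cost 217≤268, benefit score 77≥64, risk 6≤8).
P4: dominated by P2 (cost 217≤220, benefit score 77≥75, risk 6≤8).
P5: not dominated.
P6: dominated by P2 (cost 217≤297, benefit score 77≥44, risk 6≤9).
P7: not dominated (best cost).
P8: not dominated.
P9: dominated by P11 (cost 186≤280, benefit score 91≥78, risk 4≤4).
P10: not dominated (best benefit score).
P11: not dominated.
P12: not dominated.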